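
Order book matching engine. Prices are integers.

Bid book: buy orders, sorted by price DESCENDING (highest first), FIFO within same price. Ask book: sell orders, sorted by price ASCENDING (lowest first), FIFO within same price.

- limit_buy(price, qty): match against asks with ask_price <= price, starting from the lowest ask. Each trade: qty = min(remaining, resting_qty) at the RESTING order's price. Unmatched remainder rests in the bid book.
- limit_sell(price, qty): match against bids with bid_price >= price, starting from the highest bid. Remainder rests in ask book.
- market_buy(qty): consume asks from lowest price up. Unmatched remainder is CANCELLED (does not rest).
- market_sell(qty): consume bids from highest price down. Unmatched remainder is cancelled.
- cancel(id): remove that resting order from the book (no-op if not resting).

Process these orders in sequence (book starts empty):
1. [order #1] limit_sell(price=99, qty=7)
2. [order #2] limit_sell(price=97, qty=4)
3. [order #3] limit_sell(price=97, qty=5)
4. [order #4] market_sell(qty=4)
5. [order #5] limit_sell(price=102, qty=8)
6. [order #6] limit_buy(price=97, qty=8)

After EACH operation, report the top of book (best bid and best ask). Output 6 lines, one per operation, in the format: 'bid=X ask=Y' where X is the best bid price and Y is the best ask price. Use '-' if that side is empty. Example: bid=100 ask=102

Answer: bid=- ask=99
bid=- ask=97
bid=- ask=97
bid=- ask=97
bid=- ask=97
bid=- ask=97

Derivation:
After op 1 [order #1] limit_sell(price=99, qty=7): fills=none; bids=[-] asks=[#1:7@99]
After op 2 [order #2] limit_sell(price=97, qty=4): fills=none; bids=[-] asks=[#2:4@97 #1:7@99]
After op 3 [order #3] limit_sell(price=97, qty=5): fills=none; bids=[-] asks=[#2:4@97 #3:5@97 #1:7@99]
After op 4 [order #4] market_sell(qty=4): fills=none; bids=[-] asks=[#2:4@97 #3:5@97 #1:7@99]
After op 5 [order #5] limit_sell(price=102, qty=8): fills=none; bids=[-] asks=[#2:4@97 #3:5@97 #1:7@99 #5:8@102]
After op 6 [order #6] limit_buy(price=97, qty=8): fills=#6x#2:4@97 #6x#3:4@97; bids=[-] asks=[#3:1@97 #1:7@99 #5:8@102]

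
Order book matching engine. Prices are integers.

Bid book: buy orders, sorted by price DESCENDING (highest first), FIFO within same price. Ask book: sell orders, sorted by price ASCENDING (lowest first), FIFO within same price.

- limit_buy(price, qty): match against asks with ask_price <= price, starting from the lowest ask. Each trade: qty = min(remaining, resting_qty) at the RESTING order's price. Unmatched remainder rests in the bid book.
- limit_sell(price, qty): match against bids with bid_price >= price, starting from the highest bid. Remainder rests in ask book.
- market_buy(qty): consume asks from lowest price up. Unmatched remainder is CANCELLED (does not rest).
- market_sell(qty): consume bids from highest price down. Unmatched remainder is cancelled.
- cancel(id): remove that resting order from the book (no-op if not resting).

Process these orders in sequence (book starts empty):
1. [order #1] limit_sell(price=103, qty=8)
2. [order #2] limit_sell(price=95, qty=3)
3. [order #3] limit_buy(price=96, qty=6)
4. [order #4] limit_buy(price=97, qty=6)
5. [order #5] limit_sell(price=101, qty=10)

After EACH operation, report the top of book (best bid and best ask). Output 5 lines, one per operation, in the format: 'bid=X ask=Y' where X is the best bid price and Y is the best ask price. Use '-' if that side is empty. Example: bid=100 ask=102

Answer: bid=- ask=103
bid=- ask=95
bid=96 ask=103
bid=97 ask=103
bid=97 ask=101

Derivation:
After op 1 [order #1] limit_sell(price=103, qty=8): fills=none; bids=[-] asks=[#1:8@103]
After op 2 [order #2] limit_sell(price=95, qty=3): fills=none; bids=[-] asks=[#2:3@95 #1:8@103]
After op 3 [order #3] limit_buy(price=96, qty=6): fills=#3x#2:3@95; bids=[#3:3@96] asks=[#1:8@103]
After op 4 [order #4] limit_buy(price=97, qty=6): fills=none; bids=[#4:6@97 #3:3@96] asks=[#1:8@103]
After op 5 [order #5] limit_sell(price=101, qty=10): fills=none; bids=[#4:6@97 #3:3@96] asks=[#5:10@101 #1:8@103]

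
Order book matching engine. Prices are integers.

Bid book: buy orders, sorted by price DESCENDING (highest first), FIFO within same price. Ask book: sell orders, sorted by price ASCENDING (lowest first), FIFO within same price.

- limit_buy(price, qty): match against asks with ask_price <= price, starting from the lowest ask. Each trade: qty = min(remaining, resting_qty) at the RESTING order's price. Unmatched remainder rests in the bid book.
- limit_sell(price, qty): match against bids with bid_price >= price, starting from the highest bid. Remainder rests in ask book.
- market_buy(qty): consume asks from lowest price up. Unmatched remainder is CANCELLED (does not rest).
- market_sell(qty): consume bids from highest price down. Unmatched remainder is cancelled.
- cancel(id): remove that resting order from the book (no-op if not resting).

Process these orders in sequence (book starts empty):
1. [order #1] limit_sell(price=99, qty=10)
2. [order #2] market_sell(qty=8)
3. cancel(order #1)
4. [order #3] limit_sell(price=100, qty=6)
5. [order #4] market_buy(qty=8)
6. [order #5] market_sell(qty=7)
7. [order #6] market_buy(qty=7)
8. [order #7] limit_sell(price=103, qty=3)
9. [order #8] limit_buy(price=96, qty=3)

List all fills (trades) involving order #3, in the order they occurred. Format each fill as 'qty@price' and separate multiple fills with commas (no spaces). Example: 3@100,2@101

After op 1 [order #1] limit_sell(price=99, qty=10): fills=none; bids=[-] asks=[#1:10@99]
After op 2 [order #2] market_sell(qty=8): fills=none; bids=[-] asks=[#1:10@99]
After op 3 cancel(order #1): fills=none; bids=[-] asks=[-]
After op 4 [order #3] limit_sell(price=100, qty=6): fills=none; bids=[-] asks=[#3:6@100]
After op 5 [order #4] market_buy(qty=8): fills=#4x#3:6@100; bids=[-] asks=[-]
After op 6 [order #5] market_sell(qty=7): fills=none; bids=[-] asks=[-]
After op 7 [order #6] market_buy(qty=7): fills=none; bids=[-] asks=[-]
After op 8 [order #7] limit_sell(price=103, qty=3): fills=none; bids=[-] asks=[#7:3@103]
After op 9 [order #8] limit_buy(price=96, qty=3): fills=none; bids=[#8:3@96] asks=[#7:3@103]

Answer: 6@100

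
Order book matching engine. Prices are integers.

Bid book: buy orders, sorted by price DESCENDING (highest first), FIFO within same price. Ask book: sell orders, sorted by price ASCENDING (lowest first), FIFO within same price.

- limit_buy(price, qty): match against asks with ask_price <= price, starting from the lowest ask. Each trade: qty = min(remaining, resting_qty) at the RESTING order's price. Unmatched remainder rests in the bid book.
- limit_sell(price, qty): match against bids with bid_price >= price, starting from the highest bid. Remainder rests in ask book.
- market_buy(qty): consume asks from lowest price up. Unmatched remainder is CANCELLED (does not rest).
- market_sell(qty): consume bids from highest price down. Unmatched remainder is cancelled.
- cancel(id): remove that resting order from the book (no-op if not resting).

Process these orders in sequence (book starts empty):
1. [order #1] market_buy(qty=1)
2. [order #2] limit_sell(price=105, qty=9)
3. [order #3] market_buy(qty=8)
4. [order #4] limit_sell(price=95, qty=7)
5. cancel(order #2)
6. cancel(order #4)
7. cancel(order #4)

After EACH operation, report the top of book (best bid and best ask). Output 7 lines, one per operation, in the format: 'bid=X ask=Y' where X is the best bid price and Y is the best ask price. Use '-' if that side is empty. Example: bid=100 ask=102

After op 1 [order #1] market_buy(qty=1): fills=none; bids=[-] asks=[-]
After op 2 [order #2] limit_sell(price=105, qty=9): fills=none; bids=[-] asks=[#2:9@105]
After op 3 [order #3] market_buy(qty=8): fills=#3x#2:8@105; bids=[-] asks=[#2:1@105]
After op 4 [order #4] limit_sell(price=95, qty=7): fills=none; bids=[-] asks=[#4:7@95 #2:1@105]
After op 5 cancel(order #2): fills=none; bids=[-] asks=[#4:7@95]
After op 6 cancel(order #4): fills=none; bids=[-] asks=[-]
After op 7 cancel(order #4): fills=none; bids=[-] asks=[-]

Answer: bid=- ask=-
bid=- ask=105
bid=- ask=105
bid=- ask=95
bid=- ask=95
bid=- ask=-
bid=- ask=-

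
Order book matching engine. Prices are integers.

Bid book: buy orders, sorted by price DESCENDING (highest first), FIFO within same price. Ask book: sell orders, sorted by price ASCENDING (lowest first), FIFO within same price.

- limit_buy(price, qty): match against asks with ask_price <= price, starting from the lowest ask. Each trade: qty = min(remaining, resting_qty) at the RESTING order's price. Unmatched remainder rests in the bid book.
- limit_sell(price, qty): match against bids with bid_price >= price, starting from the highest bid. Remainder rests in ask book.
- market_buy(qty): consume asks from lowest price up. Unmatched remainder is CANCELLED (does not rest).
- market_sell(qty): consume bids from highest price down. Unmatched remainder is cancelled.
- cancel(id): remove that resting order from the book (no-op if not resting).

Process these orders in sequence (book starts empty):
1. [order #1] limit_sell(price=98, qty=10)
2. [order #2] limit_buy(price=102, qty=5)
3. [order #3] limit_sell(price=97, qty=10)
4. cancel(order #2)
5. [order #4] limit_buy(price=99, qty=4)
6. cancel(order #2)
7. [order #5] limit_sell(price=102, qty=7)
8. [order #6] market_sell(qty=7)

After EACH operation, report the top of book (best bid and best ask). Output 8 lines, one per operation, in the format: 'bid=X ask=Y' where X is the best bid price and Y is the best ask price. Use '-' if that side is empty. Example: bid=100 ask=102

After op 1 [order #1] limit_sell(price=98, qty=10): fills=none; bids=[-] asks=[#1:10@98]
After op 2 [order #2] limit_buy(price=102, qty=5): fills=#2x#1:5@98; bids=[-] asks=[#1:5@98]
After op 3 [order #3] limit_sell(price=97, qty=10): fills=none; bids=[-] asks=[#3:10@97 #1:5@98]
After op 4 cancel(order #2): fills=none; bids=[-] asks=[#3:10@97 #1:5@98]
After op 5 [order #4] limit_buy(price=99, qty=4): fills=#4x#3:4@97; bids=[-] asks=[#3:6@97 #1:5@98]
After op 6 cancel(order #2): fills=none; bids=[-] asks=[#3:6@97 #1:5@98]
After op 7 [order #5] limit_sell(price=102, qty=7): fills=none; bids=[-] asks=[#3:6@97 #1:5@98 #5:7@102]
After op 8 [order #6] market_sell(qty=7): fills=none; bids=[-] asks=[#3:6@97 #1:5@98 #5:7@102]

Answer: bid=- ask=98
bid=- ask=98
bid=- ask=97
bid=- ask=97
bid=- ask=97
bid=- ask=97
bid=- ask=97
bid=- ask=97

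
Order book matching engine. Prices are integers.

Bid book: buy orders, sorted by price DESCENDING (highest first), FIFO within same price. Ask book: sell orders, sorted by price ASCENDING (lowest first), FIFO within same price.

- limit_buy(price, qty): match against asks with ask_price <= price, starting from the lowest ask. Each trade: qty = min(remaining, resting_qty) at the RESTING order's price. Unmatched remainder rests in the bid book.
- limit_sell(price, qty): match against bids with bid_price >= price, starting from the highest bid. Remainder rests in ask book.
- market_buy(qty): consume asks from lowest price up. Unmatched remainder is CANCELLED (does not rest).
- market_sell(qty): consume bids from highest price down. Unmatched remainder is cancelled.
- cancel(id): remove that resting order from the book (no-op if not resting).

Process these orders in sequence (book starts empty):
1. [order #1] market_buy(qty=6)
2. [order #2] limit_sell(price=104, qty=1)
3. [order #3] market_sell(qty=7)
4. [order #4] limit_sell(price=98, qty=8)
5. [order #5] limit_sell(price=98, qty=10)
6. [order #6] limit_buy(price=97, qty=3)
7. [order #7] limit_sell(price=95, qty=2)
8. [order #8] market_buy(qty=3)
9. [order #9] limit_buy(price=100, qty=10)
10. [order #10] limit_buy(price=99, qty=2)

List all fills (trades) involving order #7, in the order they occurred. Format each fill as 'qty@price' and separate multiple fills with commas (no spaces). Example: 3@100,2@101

After op 1 [order #1] market_buy(qty=6): fills=none; bids=[-] asks=[-]
After op 2 [order #2] limit_sell(price=104, qty=1): fills=none; bids=[-] asks=[#2:1@104]
After op 3 [order #3] market_sell(qty=7): fills=none; bids=[-] asks=[#2:1@104]
After op 4 [order #4] limit_sell(price=98, qty=8): fills=none; bids=[-] asks=[#4:8@98 #2:1@104]
After op 5 [order #5] limit_sell(price=98, qty=10): fills=none; bids=[-] asks=[#4:8@98 #5:10@98 #2:1@104]
After op 6 [order #6] limit_buy(price=97, qty=3): fills=none; bids=[#6:3@97] asks=[#4:8@98 #5:10@98 #2:1@104]
After op 7 [order #7] limit_sell(price=95, qty=2): fills=#6x#7:2@97; bids=[#6:1@97] asks=[#4:8@98 #5:10@98 #2:1@104]
After op 8 [order #8] market_buy(qty=3): fills=#8x#4:3@98; bids=[#6:1@97] asks=[#4:5@98 #5:10@98 #2:1@104]
After op 9 [order #9] limit_buy(price=100, qty=10): fills=#9x#4:5@98 #9x#5:5@98; bids=[#6:1@97] asks=[#5:5@98 #2:1@104]
After op 10 [order #10] limit_buy(price=99, qty=2): fills=#10x#5:2@98; bids=[#6:1@97] asks=[#5:3@98 #2:1@104]

Answer: 2@97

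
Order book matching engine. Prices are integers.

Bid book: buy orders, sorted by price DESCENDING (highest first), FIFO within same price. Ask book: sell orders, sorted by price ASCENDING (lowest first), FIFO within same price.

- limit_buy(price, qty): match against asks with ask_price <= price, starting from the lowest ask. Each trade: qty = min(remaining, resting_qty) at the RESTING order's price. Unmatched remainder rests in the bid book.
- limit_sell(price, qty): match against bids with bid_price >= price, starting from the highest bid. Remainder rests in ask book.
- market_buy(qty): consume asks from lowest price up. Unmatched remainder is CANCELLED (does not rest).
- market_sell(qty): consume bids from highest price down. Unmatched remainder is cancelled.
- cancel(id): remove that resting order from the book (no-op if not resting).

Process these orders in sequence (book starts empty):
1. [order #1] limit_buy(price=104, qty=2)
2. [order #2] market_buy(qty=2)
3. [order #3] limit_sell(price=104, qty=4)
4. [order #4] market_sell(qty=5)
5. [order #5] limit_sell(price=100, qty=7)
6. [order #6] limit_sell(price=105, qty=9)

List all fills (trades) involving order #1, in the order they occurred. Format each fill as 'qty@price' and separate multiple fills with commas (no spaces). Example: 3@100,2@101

Answer: 2@104

Derivation:
After op 1 [order #1] limit_buy(price=104, qty=2): fills=none; bids=[#1:2@104] asks=[-]
After op 2 [order #2] market_buy(qty=2): fills=none; bids=[#1:2@104] asks=[-]
After op 3 [order #3] limit_sell(price=104, qty=4): fills=#1x#3:2@104; bids=[-] asks=[#3:2@104]
After op 4 [order #4] market_sell(qty=5): fills=none; bids=[-] asks=[#3:2@104]
After op 5 [order #5] limit_sell(price=100, qty=7): fills=none; bids=[-] asks=[#5:7@100 #3:2@104]
After op 6 [order #6] limit_sell(price=105, qty=9): fills=none; bids=[-] asks=[#5:7@100 #3:2@104 #6:9@105]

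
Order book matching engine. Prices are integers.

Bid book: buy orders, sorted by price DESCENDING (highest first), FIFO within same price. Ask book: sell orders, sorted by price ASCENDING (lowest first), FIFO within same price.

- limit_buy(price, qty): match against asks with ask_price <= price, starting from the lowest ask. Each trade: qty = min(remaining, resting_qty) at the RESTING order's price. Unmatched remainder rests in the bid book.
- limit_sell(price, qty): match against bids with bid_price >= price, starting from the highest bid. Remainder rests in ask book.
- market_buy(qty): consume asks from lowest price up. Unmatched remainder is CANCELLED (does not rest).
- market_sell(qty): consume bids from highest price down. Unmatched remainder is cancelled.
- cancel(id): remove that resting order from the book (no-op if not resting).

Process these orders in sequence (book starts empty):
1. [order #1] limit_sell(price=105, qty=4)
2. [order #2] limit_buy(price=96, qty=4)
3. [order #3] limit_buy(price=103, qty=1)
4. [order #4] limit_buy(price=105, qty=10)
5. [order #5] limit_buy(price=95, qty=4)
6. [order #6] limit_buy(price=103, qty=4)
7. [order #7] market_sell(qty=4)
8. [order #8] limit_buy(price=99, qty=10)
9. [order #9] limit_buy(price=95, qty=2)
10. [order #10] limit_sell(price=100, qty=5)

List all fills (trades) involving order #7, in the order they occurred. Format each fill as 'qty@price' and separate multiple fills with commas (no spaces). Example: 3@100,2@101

Answer: 4@105

Derivation:
After op 1 [order #1] limit_sell(price=105, qty=4): fills=none; bids=[-] asks=[#1:4@105]
After op 2 [order #2] limit_buy(price=96, qty=4): fills=none; bids=[#2:4@96] asks=[#1:4@105]
After op 3 [order #3] limit_buy(price=103, qty=1): fills=none; bids=[#3:1@103 #2:4@96] asks=[#1:4@105]
After op 4 [order #4] limit_buy(price=105, qty=10): fills=#4x#1:4@105; bids=[#4:6@105 #3:1@103 #2:4@96] asks=[-]
After op 5 [order #5] limit_buy(price=95, qty=4): fills=none; bids=[#4:6@105 #3:1@103 #2:4@96 #5:4@95] asks=[-]
After op 6 [order #6] limit_buy(price=103, qty=4): fills=none; bids=[#4:6@105 #3:1@103 #6:4@103 #2:4@96 #5:4@95] asks=[-]
After op 7 [order #7] market_sell(qty=4): fills=#4x#7:4@105; bids=[#4:2@105 #3:1@103 #6:4@103 #2:4@96 #5:4@95] asks=[-]
After op 8 [order #8] limit_buy(price=99, qty=10): fills=none; bids=[#4:2@105 #3:1@103 #6:4@103 #8:10@99 #2:4@96 #5:4@95] asks=[-]
After op 9 [order #9] limit_buy(price=95, qty=2): fills=none; bids=[#4:2@105 #3:1@103 #6:4@103 #8:10@99 #2:4@96 #5:4@95 #9:2@95] asks=[-]
After op 10 [order #10] limit_sell(price=100, qty=5): fills=#4x#10:2@105 #3x#10:1@103 #6x#10:2@103; bids=[#6:2@103 #8:10@99 #2:4@96 #5:4@95 #9:2@95] asks=[-]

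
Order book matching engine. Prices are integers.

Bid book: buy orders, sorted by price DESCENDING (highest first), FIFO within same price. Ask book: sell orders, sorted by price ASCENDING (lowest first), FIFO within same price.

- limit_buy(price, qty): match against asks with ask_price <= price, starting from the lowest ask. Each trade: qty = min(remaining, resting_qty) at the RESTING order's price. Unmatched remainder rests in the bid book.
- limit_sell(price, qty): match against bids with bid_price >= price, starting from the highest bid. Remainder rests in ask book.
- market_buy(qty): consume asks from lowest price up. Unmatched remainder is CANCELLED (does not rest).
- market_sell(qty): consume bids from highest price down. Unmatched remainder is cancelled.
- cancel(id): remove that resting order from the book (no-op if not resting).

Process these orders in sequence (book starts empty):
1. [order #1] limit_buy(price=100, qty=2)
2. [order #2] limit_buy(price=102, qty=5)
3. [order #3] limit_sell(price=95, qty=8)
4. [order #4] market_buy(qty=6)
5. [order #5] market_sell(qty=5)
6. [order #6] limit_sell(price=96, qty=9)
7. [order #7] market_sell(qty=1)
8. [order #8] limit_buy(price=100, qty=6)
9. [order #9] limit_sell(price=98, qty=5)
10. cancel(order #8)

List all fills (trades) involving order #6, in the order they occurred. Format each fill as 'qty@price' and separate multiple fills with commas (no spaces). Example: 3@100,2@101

After op 1 [order #1] limit_buy(price=100, qty=2): fills=none; bids=[#1:2@100] asks=[-]
After op 2 [order #2] limit_buy(price=102, qty=5): fills=none; bids=[#2:5@102 #1:2@100] asks=[-]
After op 3 [order #3] limit_sell(price=95, qty=8): fills=#2x#3:5@102 #1x#3:2@100; bids=[-] asks=[#3:1@95]
After op 4 [order #4] market_buy(qty=6): fills=#4x#3:1@95; bids=[-] asks=[-]
After op 5 [order #5] market_sell(qty=5): fills=none; bids=[-] asks=[-]
After op 6 [order #6] limit_sell(price=96, qty=9): fills=none; bids=[-] asks=[#6:9@96]
After op 7 [order #7] market_sell(qty=1): fills=none; bids=[-] asks=[#6:9@96]
After op 8 [order #8] limit_buy(price=100, qty=6): fills=#8x#6:6@96; bids=[-] asks=[#6:3@96]
After op 9 [order #9] limit_sell(price=98, qty=5): fills=none; bids=[-] asks=[#6:3@96 #9:5@98]
After op 10 cancel(order #8): fills=none; bids=[-] asks=[#6:3@96 #9:5@98]

Answer: 6@96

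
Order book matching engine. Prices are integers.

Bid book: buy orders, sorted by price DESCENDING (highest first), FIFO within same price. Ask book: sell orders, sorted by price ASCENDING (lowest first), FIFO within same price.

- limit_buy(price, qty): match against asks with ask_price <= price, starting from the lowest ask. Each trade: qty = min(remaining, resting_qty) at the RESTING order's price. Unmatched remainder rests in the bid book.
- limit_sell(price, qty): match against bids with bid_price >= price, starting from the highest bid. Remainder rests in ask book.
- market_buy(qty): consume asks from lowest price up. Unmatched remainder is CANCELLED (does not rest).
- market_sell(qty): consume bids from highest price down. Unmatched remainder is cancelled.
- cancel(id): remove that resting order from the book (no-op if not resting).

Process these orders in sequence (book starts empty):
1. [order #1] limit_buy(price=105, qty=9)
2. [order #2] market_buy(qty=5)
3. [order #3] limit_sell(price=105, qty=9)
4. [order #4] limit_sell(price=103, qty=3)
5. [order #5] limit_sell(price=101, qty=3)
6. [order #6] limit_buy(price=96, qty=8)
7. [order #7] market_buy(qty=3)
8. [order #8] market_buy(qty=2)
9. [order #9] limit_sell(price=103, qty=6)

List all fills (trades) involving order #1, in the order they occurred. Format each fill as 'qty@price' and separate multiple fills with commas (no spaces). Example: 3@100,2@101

Answer: 9@105

Derivation:
After op 1 [order #1] limit_buy(price=105, qty=9): fills=none; bids=[#1:9@105] asks=[-]
After op 2 [order #2] market_buy(qty=5): fills=none; bids=[#1:9@105] asks=[-]
After op 3 [order #3] limit_sell(price=105, qty=9): fills=#1x#3:9@105; bids=[-] asks=[-]
After op 4 [order #4] limit_sell(price=103, qty=3): fills=none; bids=[-] asks=[#4:3@103]
After op 5 [order #5] limit_sell(price=101, qty=3): fills=none; bids=[-] asks=[#5:3@101 #4:3@103]
After op 6 [order #6] limit_buy(price=96, qty=8): fills=none; bids=[#6:8@96] asks=[#5:3@101 #4:3@103]
After op 7 [order #7] market_buy(qty=3): fills=#7x#5:3@101; bids=[#6:8@96] asks=[#4:3@103]
After op 8 [order #8] market_buy(qty=2): fills=#8x#4:2@103; bids=[#6:8@96] asks=[#4:1@103]
After op 9 [order #9] limit_sell(price=103, qty=6): fills=none; bids=[#6:8@96] asks=[#4:1@103 #9:6@103]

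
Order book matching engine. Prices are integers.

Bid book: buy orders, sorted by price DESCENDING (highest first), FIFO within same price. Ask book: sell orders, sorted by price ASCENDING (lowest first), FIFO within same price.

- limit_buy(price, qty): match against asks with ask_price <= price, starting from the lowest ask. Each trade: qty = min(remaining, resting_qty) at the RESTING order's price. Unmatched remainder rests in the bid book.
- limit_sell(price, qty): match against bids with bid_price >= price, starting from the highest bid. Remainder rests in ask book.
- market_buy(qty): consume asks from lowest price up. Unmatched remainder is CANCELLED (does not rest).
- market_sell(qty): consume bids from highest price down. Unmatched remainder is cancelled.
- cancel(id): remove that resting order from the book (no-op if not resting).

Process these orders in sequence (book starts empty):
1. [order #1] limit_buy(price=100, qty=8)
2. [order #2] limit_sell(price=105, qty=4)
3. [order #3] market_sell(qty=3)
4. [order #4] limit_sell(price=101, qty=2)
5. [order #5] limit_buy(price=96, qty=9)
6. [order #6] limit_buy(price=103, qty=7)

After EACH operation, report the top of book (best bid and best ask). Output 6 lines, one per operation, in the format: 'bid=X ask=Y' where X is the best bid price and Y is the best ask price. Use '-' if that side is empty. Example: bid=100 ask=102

After op 1 [order #1] limit_buy(price=100, qty=8): fills=none; bids=[#1:8@100] asks=[-]
After op 2 [order #2] limit_sell(price=105, qty=4): fills=none; bids=[#1:8@100] asks=[#2:4@105]
After op 3 [order #3] market_sell(qty=3): fills=#1x#3:3@100; bids=[#1:5@100] asks=[#2:4@105]
After op 4 [order #4] limit_sell(price=101, qty=2): fills=none; bids=[#1:5@100] asks=[#4:2@101 #2:4@105]
After op 5 [order #5] limit_buy(price=96, qty=9): fills=none; bids=[#1:5@100 #5:9@96] asks=[#4:2@101 #2:4@105]
After op 6 [order #6] limit_buy(price=103, qty=7): fills=#6x#4:2@101; bids=[#6:5@103 #1:5@100 #5:9@96] asks=[#2:4@105]

Answer: bid=100 ask=-
bid=100 ask=105
bid=100 ask=105
bid=100 ask=101
bid=100 ask=101
bid=103 ask=105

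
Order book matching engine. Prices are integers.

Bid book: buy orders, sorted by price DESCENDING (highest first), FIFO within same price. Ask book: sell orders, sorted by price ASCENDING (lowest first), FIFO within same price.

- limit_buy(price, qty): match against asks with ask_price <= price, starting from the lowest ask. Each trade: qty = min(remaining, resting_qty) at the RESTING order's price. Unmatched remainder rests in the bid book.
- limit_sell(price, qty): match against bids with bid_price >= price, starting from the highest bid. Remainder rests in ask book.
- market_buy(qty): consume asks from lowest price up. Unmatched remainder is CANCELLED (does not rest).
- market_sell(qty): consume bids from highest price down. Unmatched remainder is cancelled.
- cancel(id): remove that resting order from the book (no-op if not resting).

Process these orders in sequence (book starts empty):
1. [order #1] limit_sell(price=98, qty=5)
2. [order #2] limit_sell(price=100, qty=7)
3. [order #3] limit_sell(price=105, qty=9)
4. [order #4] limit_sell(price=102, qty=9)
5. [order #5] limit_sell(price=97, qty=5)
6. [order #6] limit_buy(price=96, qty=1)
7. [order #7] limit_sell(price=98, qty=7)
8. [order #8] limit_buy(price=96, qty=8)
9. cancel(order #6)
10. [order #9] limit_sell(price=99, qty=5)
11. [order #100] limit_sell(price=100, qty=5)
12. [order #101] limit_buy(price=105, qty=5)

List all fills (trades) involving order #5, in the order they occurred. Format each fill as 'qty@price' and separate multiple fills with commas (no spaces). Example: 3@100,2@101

Answer: 5@97

Derivation:
After op 1 [order #1] limit_sell(price=98, qty=5): fills=none; bids=[-] asks=[#1:5@98]
After op 2 [order #2] limit_sell(price=100, qty=7): fills=none; bids=[-] asks=[#1:5@98 #2:7@100]
After op 3 [order #3] limit_sell(price=105, qty=9): fills=none; bids=[-] asks=[#1:5@98 #2:7@100 #3:9@105]
After op 4 [order #4] limit_sell(price=102, qty=9): fills=none; bids=[-] asks=[#1:5@98 #2:7@100 #4:9@102 #3:9@105]
After op 5 [order #5] limit_sell(price=97, qty=5): fills=none; bids=[-] asks=[#5:5@97 #1:5@98 #2:7@100 #4:9@102 #3:9@105]
After op 6 [order #6] limit_buy(price=96, qty=1): fills=none; bids=[#6:1@96] asks=[#5:5@97 #1:5@98 #2:7@100 #4:9@102 #3:9@105]
After op 7 [order #7] limit_sell(price=98, qty=7): fills=none; bids=[#6:1@96] asks=[#5:5@97 #1:5@98 #7:7@98 #2:7@100 #4:9@102 #3:9@105]
After op 8 [order #8] limit_buy(price=96, qty=8): fills=none; bids=[#6:1@96 #8:8@96] asks=[#5:5@97 #1:5@98 #7:7@98 #2:7@100 #4:9@102 #3:9@105]
After op 9 cancel(order #6): fills=none; bids=[#8:8@96] asks=[#5:5@97 #1:5@98 #7:7@98 #2:7@100 #4:9@102 #3:9@105]
After op 10 [order #9] limit_sell(price=99, qty=5): fills=none; bids=[#8:8@96] asks=[#5:5@97 #1:5@98 #7:7@98 #9:5@99 #2:7@100 #4:9@102 #3:9@105]
After op 11 [order #100] limit_sell(price=100, qty=5): fills=none; bids=[#8:8@96] asks=[#5:5@97 #1:5@98 #7:7@98 #9:5@99 #2:7@100 #100:5@100 #4:9@102 #3:9@105]
After op 12 [order #101] limit_buy(price=105, qty=5): fills=#101x#5:5@97; bids=[#8:8@96] asks=[#1:5@98 #7:7@98 #9:5@99 #2:7@100 #100:5@100 #4:9@102 #3:9@105]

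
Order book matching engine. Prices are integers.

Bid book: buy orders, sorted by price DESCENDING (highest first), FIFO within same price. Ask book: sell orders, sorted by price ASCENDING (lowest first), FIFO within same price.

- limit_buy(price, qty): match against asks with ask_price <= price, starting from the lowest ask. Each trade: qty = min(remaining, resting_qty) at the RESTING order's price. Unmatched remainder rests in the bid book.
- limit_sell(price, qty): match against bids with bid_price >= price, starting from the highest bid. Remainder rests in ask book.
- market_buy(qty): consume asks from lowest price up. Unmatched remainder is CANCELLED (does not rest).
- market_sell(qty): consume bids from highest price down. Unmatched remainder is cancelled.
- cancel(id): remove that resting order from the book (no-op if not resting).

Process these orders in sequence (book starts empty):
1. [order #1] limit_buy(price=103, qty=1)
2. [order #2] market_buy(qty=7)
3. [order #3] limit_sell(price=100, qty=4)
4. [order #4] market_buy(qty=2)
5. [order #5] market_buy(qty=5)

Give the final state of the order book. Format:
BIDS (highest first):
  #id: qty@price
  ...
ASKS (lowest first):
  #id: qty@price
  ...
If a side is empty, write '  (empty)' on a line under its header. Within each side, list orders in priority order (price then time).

After op 1 [order #1] limit_buy(price=103, qty=1): fills=none; bids=[#1:1@103] asks=[-]
After op 2 [order #2] market_buy(qty=7): fills=none; bids=[#1:1@103] asks=[-]
After op 3 [order #3] limit_sell(price=100, qty=4): fills=#1x#3:1@103; bids=[-] asks=[#3:3@100]
After op 4 [order #4] market_buy(qty=2): fills=#4x#3:2@100; bids=[-] asks=[#3:1@100]
After op 5 [order #5] market_buy(qty=5): fills=#5x#3:1@100; bids=[-] asks=[-]

Answer: BIDS (highest first):
  (empty)
ASKS (lowest first):
  (empty)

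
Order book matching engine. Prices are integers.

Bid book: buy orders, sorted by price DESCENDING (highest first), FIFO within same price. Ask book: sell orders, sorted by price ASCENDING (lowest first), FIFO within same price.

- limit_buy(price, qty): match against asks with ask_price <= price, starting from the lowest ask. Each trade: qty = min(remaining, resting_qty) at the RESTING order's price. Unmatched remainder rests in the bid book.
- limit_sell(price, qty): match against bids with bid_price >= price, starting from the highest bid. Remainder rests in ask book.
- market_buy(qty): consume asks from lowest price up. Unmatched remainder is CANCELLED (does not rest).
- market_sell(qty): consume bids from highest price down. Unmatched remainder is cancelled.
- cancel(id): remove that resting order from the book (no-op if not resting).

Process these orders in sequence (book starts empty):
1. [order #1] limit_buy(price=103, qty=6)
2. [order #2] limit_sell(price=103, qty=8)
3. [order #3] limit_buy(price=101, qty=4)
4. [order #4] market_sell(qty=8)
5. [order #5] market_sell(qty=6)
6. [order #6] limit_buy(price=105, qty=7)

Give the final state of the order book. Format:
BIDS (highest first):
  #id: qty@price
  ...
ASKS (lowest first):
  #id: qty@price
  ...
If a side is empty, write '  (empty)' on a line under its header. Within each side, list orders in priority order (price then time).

Answer: BIDS (highest first):
  #6: 5@105
ASKS (lowest first):
  (empty)

Derivation:
After op 1 [order #1] limit_buy(price=103, qty=6): fills=none; bids=[#1:6@103] asks=[-]
After op 2 [order #2] limit_sell(price=103, qty=8): fills=#1x#2:6@103; bids=[-] asks=[#2:2@103]
After op 3 [order #3] limit_buy(price=101, qty=4): fills=none; bids=[#3:4@101] asks=[#2:2@103]
After op 4 [order #4] market_sell(qty=8): fills=#3x#4:4@101; bids=[-] asks=[#2:2@103]
After op 5 [order #5] market_sell(qty=6): fills=none; bids=[-] asks=[#2:2@103]
After op 6 [order #6] limit_buy(price=105, qty=7): fills=#6x#2:2@103; bids=[#6:5@105] asks=[-]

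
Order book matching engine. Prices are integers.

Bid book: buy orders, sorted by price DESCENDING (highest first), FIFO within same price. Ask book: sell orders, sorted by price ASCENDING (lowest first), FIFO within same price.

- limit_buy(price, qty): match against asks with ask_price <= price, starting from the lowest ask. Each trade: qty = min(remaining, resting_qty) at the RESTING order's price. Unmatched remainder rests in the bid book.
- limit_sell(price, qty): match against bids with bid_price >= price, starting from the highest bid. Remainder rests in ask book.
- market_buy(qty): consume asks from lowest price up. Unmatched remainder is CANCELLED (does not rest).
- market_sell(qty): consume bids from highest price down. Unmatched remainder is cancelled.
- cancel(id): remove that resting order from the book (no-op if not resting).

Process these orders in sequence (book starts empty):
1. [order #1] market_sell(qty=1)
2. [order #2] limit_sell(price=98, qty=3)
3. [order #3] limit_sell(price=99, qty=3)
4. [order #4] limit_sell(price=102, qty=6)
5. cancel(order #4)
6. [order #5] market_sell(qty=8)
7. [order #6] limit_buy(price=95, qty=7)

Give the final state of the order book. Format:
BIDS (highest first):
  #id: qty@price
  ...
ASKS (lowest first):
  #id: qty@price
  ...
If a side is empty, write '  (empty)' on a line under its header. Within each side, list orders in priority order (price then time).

Answer: BIDS (highest first):
  #6: 7@95
ASKS (lowest first):
  #2: 3@98
  #3: 3@99

Derivation:
After op 1 [order #1] market_sell(qty=1): fills=none; bids=[-] asks=[-]
After op 2 [order #2] limit_sell(price=98, qty=3): fills=none; bids=[-] asks=[#2:3@98]
After op 3 [order #3] limit_sell(price=99, qty=3): fills=none; bids=[-] asks=[#2:3@98 #3:3@99]
After op 4 [order #4] limit_sell(price=102, qty=6): fills=none; bids=[-] asks=[#2:3@98 #3:3@99 #4:6@102]
After op 5 cancel(order #4): fills=none; bids=[-] asks=[#2:3@98 #3:3@99]
After op 6 [order #5] market_sell(qty=8): fills=none; bids=[-] asks=[#2:3@98 #3:3@99]
After op 7 [order #6] limit_buy(price=95, qty=7): fills=none; bids=[#6:7@95] asks=[#2:3@98 #3:3@99]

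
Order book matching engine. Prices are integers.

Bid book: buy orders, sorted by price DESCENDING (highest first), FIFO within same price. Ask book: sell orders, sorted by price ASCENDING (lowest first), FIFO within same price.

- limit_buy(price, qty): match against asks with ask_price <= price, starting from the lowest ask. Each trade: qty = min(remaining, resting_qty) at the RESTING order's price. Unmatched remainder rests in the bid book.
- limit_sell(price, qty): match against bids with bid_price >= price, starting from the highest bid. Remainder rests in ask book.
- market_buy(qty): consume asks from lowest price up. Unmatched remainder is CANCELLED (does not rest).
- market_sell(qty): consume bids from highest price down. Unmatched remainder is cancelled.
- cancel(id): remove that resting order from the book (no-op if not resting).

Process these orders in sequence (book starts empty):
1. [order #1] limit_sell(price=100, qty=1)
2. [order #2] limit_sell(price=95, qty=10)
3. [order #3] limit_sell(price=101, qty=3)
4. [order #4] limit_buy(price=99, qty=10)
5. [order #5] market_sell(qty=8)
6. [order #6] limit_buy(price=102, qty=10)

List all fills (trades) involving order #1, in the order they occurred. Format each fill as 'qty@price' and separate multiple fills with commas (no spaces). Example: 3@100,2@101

After op 1 [order #1] limit_sell(price=100, qty=1): fills=none; bids=[-] asks=[#1:1@100]
After op 2 [order #2] limit_sell(price=95, qty=10): fills=none; bids=[-] asks=[#2:10@95 #1:1@100]
After op 3 [order #3] limit_sell(price=101, qty=3): fills=none; bids=[-] asks=[#2:10@95 #1:1@100 #3:3@101]
After op 4 [order #4] limit_buy(price=99, qty=10): fills=#4x#2:10@95; bids=[-] asks=[#1:1@100 #3:3@101]
After op 5 [order #5] market_sell(qty=8): fills=none; bids=[-] asks=[#1:1@100 #3:3@101]
After op 6 [order #6] limit_buy(price=102, qty=10): fills=#6x#1:1@100 #6x#3:3@101; bids=[#6:6@102] asks=[-]

Answer: 1@100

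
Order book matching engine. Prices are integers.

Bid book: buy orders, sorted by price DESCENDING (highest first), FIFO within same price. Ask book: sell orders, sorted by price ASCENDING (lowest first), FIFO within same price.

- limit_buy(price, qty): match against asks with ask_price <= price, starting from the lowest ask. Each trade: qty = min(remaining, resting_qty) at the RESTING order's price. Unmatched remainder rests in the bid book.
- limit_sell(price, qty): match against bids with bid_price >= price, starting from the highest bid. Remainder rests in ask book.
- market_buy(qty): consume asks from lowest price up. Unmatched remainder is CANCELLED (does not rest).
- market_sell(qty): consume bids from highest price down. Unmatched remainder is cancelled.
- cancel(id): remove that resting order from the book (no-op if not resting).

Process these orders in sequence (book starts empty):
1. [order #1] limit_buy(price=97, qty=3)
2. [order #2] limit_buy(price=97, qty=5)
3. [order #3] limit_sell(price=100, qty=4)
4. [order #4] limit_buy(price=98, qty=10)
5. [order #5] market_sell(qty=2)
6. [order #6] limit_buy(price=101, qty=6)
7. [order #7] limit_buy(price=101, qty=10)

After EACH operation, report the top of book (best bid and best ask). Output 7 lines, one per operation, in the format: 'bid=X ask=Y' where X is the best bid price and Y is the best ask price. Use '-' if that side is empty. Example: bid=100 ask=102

Answer: bid=97 ask=-
bid=97 ask=-
bid=97 ask=100
bid=98 ask=100
bid=98 ask=100
bid=101 ask=-
bid=101 ask=-

Derivation:
After op 1 [order #1] limit_buy(price=97, qty=3): fills=none; bids=[#1:3@97] asks=[-]
After op 2 [order #2] limit_buy(price=97, qty=5): fills=none; bids=[#1:3@97 #2:5@97] asks=[-]
After op 3 [order #3] limit_sell(price=100, qty=4): fills=none; bids=[#1:3@97 #2:5@97] asks=[#3:4@100]
After op 4 [order #4] limit_buy(price=98, qty=10): fills=none; bids=[#4:10@98 #1:3@97 #2:5@97] asks=[#3:4@100]
After op 5 [order #5] market_sell(qty=2): fills=#4x#5:2@98; bids=[#4:8@98 #1:3@97 #2:5@97] asks=[#3:4@100]
After op 6 [order #6] limit_buy(price=101, qty=6): fills=#6x#3:4@100; bids=[#6:2@101 #4:8@98 #1:3@97 #2:5@97] asks=[-]
After op 7 [order #7] limit_buy(price=101, qty=10): fills=none; bids=[#6:2@101 #7:10@101 #4:8@98 #1:3@97 #2:5@97] asks=[-]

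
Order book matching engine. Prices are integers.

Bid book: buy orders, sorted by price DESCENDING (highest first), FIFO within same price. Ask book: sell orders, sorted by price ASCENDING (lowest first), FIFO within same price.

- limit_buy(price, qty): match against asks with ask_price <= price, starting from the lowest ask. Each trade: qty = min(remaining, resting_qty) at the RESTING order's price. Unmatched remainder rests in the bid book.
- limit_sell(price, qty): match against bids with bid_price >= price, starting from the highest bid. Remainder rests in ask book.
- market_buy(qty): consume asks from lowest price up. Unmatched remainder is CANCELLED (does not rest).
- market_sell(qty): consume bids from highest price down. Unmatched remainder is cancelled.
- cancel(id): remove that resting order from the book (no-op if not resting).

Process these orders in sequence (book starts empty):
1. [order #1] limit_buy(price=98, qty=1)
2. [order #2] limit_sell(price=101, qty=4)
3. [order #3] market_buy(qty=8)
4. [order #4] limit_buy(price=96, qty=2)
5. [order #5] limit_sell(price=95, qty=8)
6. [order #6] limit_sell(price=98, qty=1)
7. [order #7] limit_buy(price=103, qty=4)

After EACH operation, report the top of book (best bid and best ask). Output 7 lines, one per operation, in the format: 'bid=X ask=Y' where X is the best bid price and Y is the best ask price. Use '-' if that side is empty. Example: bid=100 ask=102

After op 1 [order #1] limit_buy(price=98, qty=1): fills=none; bids=[#1:1@98] asks=[-]
After op 2 [order #2] limit_sell(price=101, qty=4): fills=none; bids=[#1:1@98] asks=[#2:4@101]
After op 3 [order #3] market_buy(qty=8): fills=#3x#2:4@101; bids=[#1:1@98] asks=[-]
After op 4 [order #4] limit_buy(price=96, qty=2): fills=none; bids=[#1:1@98 #4:2@96] asks=[-]
After op 5 [order #5] limit_sell(price=95, qty=8): fills=#1x#5:1@98 #4x#5:2@96; bids=[-] asks=[#5:5@95]
After op 6 [order #6] limit_sell(price=98, qty=1): fills=none; bids=[-] asks=[#5:5@95 #6:1@98]
After op 7 [order #7] limit_buy(price=103, qty=4): fills=#7x#5:4@95; bids=[-] asks=[#5:1@95 #6:1@98]

Answer: bid=98 ask=-
bid=98 ask=101
bid=98 ask=-
bid=98 ask=-
bid=- ask=95
bid=- ask=95
bid=- ask=95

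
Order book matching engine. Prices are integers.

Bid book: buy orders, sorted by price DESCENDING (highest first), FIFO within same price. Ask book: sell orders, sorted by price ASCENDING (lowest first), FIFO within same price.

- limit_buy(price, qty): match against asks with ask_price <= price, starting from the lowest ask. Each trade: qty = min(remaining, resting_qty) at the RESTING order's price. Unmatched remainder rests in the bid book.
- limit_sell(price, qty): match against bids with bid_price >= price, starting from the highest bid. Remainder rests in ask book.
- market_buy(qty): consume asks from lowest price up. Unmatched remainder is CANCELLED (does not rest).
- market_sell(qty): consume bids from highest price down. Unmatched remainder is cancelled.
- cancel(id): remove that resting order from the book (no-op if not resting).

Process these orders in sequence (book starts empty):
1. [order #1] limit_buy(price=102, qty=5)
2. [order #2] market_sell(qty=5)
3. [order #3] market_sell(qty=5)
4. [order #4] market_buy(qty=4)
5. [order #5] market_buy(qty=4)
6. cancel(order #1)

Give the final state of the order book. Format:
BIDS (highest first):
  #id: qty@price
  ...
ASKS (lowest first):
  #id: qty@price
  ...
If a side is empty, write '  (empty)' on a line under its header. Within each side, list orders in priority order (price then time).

Answer: BIDS (highest first):
  (empty)
ASKS (lowest first):
  (empty)

Derivation:
After op 1 [order #1] limit_buy(price=102, qty=5): fills=none; bids=[#1:5@102] asks=[-]
After op 2 [order #2] market_sell(qty=5): fills=#1x#2:5@102; bids=[-] asks=[-]
After op 3 [order #3] market_sell(qty=5): fills=none; bids=[-] asks=[-]
After op 4 [order #4] market_buy(qty=4): fills=none; bids=[-] asks=[-]
After op 5 [order #5] market_buy(qty=4): fills=none; bids=[-] asks=[-]
After op 6 cancel(order #1): fills=none; bids=[-] asks=[-]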